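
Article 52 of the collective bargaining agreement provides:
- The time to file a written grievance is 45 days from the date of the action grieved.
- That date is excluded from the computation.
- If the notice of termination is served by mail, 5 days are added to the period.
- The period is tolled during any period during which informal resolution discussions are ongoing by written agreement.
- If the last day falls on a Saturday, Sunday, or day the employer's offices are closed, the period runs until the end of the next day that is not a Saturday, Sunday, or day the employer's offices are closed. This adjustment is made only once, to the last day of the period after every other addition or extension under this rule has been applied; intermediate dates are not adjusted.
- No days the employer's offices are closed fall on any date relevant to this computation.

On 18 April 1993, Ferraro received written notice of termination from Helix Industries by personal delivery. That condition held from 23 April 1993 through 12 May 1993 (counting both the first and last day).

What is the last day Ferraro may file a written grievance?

45 days after 18 April 1993 is June 2, 1993.
Service was not by mail, so no mail extension applies.
From April 23, 1993 through May 12, 1993 inclusive is 20 days; tolling adds 20 days: June 2, 1993 + 20 days = June 22, 1993.
June 22, 1993 is a Tuesday and not a day the employer's offices are closed, so no extension applies.

June 22, 1993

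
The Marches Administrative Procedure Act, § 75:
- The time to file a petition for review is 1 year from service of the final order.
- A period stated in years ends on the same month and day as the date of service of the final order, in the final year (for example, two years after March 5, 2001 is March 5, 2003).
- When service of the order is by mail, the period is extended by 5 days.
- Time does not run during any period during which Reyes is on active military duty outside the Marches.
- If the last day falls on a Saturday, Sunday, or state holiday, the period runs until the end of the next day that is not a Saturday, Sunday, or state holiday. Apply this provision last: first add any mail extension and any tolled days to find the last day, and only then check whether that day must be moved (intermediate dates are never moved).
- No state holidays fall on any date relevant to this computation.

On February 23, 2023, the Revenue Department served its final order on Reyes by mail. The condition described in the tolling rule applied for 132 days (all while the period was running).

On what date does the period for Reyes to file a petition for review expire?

1 year after February 23, 2023 is February 23, 2024.
Service was by mail, adding 5 days: February 23, 2024 + 5 days = February 28, 2024.
Tolling adds 132 days: February 28, 2024 + 132 days = July 9, 2024.
July 9, 2024 is a Tuesday and not a state holiday, so no extension applies.

July 9, 2024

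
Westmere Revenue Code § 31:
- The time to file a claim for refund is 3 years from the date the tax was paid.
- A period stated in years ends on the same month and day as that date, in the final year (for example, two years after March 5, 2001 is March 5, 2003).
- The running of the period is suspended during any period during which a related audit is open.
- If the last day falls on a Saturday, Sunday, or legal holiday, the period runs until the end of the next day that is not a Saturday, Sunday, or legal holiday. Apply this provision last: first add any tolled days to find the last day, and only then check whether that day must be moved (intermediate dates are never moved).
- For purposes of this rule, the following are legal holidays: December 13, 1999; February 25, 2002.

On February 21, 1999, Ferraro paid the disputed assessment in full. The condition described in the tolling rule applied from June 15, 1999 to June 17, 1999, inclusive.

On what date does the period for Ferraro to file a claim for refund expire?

February 26, 2002

3 years after February 21, 1999 is February 21, 2002.
From June 15, 1999 through June 17, 1999 inclusive is 3 days; tolling adds 3 days: February 21, 2002 + 3 days = February 24, 2002.
February 24, 2002 is Sunday; February 25, 2002 is a listed holiday. The next qualifying day is February 26, 2002.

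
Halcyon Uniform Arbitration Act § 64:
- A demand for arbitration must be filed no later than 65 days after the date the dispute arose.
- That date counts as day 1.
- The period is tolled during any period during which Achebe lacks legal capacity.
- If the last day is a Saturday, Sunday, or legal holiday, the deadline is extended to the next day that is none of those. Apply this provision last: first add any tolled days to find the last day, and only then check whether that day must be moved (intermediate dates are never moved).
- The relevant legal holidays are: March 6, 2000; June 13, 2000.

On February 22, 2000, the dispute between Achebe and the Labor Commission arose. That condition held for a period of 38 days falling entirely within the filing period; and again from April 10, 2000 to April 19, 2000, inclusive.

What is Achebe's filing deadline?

June 14, 2000

Counting February 22, 2000 as day 1, day 65 is April 26, 2000.
Tolling adds 38 days: April 26, 2000 + 38 days = June 3, 2000.
From April 10, 2000 through April 19, 2000 inclusive is 10 days; tolling adds 10 days: June 3, 2000 + 10 days = June 13, 2000.
June 13, 2000 is a listed holiday. The next qualifying day is June 14, 2000.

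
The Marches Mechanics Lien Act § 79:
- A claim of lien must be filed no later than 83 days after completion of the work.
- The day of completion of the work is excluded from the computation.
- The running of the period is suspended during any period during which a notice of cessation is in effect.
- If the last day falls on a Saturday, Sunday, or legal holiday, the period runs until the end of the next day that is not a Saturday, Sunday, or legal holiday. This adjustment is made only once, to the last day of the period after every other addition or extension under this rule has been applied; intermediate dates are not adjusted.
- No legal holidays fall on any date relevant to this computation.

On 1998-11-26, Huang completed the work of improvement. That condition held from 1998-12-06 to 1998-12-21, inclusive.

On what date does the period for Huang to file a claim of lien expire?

83 days after 1998-11-26 is February 17, 1999.
From December 6, 1998 through December 21, 1998 inclusive is 16 days; tolling adds 16 days: February 17, 1999 + 16 days = March 5, 1999.
March 5, 1999 is a Friday and not a legal holiday, so no extension applies.

March 5, 1999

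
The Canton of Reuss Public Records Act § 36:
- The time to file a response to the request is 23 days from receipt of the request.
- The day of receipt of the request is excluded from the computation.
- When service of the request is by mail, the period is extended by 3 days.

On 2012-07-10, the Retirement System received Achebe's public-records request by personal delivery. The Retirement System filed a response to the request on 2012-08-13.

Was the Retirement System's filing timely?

No

23 days after 2012-07-10 is August 2, 2012.
Service was not by mail, so no mail extension applies.
The deadline is August 2, 2012; the filing on August 13, 2012 is after that date.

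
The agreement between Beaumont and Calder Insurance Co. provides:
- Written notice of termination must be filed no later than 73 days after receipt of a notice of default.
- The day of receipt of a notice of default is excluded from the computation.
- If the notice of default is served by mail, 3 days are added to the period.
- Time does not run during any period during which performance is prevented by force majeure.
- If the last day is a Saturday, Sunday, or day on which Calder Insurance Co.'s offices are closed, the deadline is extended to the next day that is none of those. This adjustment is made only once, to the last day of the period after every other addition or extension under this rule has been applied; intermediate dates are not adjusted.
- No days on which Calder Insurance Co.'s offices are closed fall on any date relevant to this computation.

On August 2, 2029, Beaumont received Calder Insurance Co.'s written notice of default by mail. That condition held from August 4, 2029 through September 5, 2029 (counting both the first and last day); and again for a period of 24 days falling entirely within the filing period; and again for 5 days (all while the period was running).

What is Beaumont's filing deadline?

December 18, 2029

73 days after August 2, 2029 is October 14, 2029.
Service was by mail, adding 3 days: October 14, 2029 + 3 days = October 17, 2029.
From August 4, 2029 through September 5, 2029 inclusive is 33 days; tolling adds 33 days: October 17, 2029 + 33 days = November 19, 2029.
Tolling adds 24 days: November 19, 2029 + 24 days = December 13, 2029.
Tolling adds 5 days: December 13, 2029 + 5 days = December 18, 2029.
December 18, 2029 is a Tuesday and not a day on which Calder Insurance Co.'s offices are closed, so no extension applies.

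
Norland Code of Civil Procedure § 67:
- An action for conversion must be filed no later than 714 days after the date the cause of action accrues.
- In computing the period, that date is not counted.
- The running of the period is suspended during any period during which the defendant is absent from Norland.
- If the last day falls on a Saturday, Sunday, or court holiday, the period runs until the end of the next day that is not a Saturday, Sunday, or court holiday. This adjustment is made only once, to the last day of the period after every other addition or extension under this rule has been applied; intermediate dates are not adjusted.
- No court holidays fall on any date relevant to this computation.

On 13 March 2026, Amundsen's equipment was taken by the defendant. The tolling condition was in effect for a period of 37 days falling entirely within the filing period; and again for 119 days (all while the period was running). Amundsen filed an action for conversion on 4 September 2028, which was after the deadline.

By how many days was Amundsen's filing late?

35 days

714 days after 13 March 2026 is February 25, 2028.
Tolling adds 37 days: February 25, 2028 + 37 days = April 2, 2028.
Tolling adds 119 days: April 2, 2028 + 119 days = July 30, 2028.
July 30, 2028 is Sunday. The next qualifying day is July 31, 2028.
The deadline is July 31, 2028; from July 31, 2028 to September 4, 2028 is 35 days.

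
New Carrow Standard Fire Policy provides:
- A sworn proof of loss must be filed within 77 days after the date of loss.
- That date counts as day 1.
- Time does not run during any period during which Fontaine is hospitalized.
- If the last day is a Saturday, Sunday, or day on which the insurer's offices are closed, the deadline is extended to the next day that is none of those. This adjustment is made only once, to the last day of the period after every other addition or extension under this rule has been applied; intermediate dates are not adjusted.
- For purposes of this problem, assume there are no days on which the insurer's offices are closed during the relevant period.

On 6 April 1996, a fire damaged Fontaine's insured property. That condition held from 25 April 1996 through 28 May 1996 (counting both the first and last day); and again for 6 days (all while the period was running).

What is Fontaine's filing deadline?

Counting 6 April 1996 as day 1, day 77 is June 21, 1996.
From April 25, 1996 through May 28, 1996 inclusive is 34 days; tolling adds 34 days: June 21, 1996 + 34 days = July 25, 1996.
Tolling adds 6 days: July 25, 1996 + 6 days = July 31, 1996.
July 31, 1996 is a Wednesday and not a day on which the insurer's offices are closed, so no extension applies.

July 31, 1996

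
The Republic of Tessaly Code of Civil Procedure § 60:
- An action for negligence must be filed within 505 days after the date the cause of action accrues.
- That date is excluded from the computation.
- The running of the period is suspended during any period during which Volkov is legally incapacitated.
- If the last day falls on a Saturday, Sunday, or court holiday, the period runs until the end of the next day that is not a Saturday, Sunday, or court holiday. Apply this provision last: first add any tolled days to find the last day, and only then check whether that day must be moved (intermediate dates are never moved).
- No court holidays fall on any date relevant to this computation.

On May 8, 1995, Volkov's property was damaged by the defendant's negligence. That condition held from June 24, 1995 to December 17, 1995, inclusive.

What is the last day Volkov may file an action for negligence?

March 20, 1997

505 days after May 8, 1995 is September 24, 1996.
From June 24, 1995 through December 17, 1995 inclusive is 177 days; tolling adds 177 days: September 24, 1996 + 177 days = March 20, 1997.
March 20, 1997 is a Thursday and not a court holiday, so no extension applies.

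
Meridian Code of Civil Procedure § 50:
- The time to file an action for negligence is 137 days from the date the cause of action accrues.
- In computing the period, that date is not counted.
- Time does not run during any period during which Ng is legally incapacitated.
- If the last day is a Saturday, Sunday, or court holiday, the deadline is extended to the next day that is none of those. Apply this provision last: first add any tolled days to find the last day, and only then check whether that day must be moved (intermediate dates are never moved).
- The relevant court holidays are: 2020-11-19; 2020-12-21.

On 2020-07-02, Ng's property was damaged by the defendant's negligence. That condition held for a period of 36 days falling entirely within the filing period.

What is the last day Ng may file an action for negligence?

137 days after 2020-07-02 is November 16, 2020.
Tolling adds 36 days: November 16, 2020 + 36 days = December 22, 2020.
December 22, 2020 is a Tuesday and not a court holiday, so no extension applies.

December 22, 2020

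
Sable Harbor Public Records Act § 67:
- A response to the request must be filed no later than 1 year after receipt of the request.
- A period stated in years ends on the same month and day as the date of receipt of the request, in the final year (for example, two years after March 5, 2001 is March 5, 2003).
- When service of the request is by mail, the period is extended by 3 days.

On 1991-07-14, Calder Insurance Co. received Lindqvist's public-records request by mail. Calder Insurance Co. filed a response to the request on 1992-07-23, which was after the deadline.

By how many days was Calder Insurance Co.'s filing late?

1 year after 1991-07-14 is July 14, 1992.
Service was by mail, adding 3 days: July 14, 1992 + 3 days = July 17, 1992.
The deadline is July 17, 1992; from July 17, 1992 to July 23, 1992 is 6 days.

6 days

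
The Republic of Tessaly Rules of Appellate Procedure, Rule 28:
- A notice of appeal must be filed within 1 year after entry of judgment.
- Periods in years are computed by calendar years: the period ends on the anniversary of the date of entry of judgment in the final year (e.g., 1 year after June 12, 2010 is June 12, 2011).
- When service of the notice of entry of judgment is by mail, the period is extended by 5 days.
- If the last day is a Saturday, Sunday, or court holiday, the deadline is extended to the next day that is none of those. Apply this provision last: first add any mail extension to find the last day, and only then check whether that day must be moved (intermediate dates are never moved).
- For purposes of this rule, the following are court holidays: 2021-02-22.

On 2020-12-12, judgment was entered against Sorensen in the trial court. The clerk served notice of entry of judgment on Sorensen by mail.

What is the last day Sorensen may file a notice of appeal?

December 17, 2021

1 year after 2020-12-12 is December 12, 2021.
Service was by mail, adding 5 days: December 12, 2021 + 5 days = December 17, 2021.
December 17, 2021 is a Friday and not a court holiday, so no extension applies.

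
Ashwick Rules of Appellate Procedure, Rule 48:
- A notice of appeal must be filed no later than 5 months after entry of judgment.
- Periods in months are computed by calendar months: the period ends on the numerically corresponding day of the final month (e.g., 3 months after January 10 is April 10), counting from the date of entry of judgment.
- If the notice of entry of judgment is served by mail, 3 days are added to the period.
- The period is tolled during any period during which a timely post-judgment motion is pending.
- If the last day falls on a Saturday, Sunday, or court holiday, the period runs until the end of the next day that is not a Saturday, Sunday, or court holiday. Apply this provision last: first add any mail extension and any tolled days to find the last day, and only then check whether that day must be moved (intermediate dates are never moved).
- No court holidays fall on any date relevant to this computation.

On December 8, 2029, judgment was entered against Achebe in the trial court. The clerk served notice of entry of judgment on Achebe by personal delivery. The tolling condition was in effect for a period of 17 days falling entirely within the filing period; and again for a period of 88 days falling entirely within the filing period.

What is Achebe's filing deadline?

5 months after December 8, 2029 is May 8, 2030.
Service was not by mail, so no mail extension applies.
Tolling adds 17 days: May 8, 2030 + 17 days = May 25, 2030.
Tolling adds 88 days: May 25, 2030 + 88 days = August 21, 2030.
August 21, 2030 is a Wednesday and not a court holiday, so no extension applies.

August 21, 2030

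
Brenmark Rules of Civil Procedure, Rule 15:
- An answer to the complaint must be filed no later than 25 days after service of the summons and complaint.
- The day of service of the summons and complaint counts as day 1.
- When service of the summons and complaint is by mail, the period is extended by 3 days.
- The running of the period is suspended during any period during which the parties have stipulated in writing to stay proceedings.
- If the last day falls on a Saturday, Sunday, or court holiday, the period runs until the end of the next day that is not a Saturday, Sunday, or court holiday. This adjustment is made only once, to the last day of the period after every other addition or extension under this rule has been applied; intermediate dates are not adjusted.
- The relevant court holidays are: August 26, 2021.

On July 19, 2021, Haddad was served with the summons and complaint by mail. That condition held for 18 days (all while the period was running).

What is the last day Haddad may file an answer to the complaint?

Counting July 19, 2021 as day 1, day 25 is August 12, 2021.
Service was by mail, adding 3 days: August 12, 2021 + 3 days = August 15, 2021.
Tolling adds 18 days: August 15, 2021 + 18 days = September 2, 2021.
September 2, 2021 is a Thursday and not a court holiday, so no extension applies.

September 2, 2021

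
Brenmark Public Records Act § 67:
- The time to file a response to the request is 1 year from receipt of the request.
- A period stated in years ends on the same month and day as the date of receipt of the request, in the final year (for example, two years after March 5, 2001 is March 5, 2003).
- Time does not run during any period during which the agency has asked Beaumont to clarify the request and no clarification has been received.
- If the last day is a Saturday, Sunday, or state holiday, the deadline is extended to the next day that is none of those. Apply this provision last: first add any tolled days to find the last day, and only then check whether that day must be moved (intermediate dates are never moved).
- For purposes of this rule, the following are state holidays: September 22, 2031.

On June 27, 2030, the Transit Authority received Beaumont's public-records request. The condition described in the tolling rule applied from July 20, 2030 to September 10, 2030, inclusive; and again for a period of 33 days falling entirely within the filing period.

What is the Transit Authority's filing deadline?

1 year after June 27, 2030 is June 27, 2031.
From July 20, 2030 through September 10, 2030 inclusive is 53 days; tolling adds 53 days: June 27, 2031 + 53 days = August 19, 2031.
Tolling adds 33 days: August 19, 2031 + 33 days = September 21, 2031.
September 21, 2031 is Sunday; September 22, 2031 is a listed holiday. The next qualifying day is September 23, 2031.

September 23, 2031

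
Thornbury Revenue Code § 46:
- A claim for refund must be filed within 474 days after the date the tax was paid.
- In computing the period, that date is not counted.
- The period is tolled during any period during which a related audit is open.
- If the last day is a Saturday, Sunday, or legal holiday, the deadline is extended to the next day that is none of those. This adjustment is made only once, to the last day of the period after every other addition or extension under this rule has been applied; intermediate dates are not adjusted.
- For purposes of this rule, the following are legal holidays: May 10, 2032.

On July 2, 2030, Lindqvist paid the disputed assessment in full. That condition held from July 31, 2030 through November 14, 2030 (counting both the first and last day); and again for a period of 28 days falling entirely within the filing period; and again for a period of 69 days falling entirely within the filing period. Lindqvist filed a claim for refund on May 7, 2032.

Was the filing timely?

474 days after July 2, 2030 is October 19, 2031.
From July 31, 2030 through November 14, 2030 inclusive is 107 days; tolling adds 107 days: October 19, 2031 + 107 days = February 3, 2032.
Tolling adds 28 days: February 3, 2032 + 28 days = March 2, 2032.
Tolling adds 69 days: March 2, 2032 + 69 days = May 10, 2032.
May 10, 2032 is a listed holiday. The next qualifying day is May 11, 2032.
The deadline is May 11, 2032; the filing on May 7, 2032 is on or before that date.

Yes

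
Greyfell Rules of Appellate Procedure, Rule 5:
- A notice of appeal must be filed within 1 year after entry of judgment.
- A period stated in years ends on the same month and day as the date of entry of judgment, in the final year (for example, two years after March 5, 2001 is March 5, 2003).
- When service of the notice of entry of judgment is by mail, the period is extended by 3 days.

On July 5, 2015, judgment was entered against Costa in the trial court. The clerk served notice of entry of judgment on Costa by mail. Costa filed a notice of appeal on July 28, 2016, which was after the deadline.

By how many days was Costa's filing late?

20 days

1 year after July 5, 2015 is July 5, 2016.
Service was by mail, adding 3 days: July 5, 2016 + 3 days = July 8, 2016.
The deadline is July 8, 2016; from July 8, 2016 to July 28, 2016 is 20 days.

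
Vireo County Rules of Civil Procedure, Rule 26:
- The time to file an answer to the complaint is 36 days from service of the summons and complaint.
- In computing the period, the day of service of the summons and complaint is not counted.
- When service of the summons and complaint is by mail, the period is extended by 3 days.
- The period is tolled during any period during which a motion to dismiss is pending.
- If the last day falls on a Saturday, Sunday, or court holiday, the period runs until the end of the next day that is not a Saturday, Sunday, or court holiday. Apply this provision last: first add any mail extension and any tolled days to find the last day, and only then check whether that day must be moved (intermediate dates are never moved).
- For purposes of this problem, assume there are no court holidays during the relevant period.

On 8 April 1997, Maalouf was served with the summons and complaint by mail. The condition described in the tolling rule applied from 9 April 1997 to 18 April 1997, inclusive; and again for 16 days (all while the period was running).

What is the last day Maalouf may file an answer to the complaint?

36 days after 8 April 1997 is May 14, 1997.
Service was by mail, adding 3 days: May 14, 1997 + 3 days = May 17, 1997.
From April 9, 1997 through April 18, 1997 inclusive is 10 days; tolling adds 10 days: May 17, 1997 + 10 days = May 27, 1997.
Tolling adds 16 days: May 27, 1997 + 16 days = June 12, 1997.
June 12, 1997 is a Thursday and not a court holiday, so no extension applies.

June 12, 1997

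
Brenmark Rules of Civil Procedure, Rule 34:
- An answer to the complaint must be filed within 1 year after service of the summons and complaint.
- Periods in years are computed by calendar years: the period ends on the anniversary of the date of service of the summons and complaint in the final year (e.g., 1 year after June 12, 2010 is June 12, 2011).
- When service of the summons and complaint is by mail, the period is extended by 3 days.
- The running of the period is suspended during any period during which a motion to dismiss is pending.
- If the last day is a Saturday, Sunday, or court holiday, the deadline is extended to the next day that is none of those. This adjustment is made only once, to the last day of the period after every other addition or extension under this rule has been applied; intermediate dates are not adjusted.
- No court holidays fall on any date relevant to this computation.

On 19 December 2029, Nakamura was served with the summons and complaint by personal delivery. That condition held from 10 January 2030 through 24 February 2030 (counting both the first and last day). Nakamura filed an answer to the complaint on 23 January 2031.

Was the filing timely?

1 year after 19 December 2029 is December 19, 2030.
Service was not by mail, so no mail extension applies.
From January 10, 2030 through February 24, 2030 inclusive is 46 days; tolling adds 46 days: December 19, 2030 + 46 days = February 3, 2031.
February 3, 2031 is a Monday and not a court holiday, so no extension applies.
The deadline is February 3, 2031; the filing on January 23, 2031 is on or before that date.

Yes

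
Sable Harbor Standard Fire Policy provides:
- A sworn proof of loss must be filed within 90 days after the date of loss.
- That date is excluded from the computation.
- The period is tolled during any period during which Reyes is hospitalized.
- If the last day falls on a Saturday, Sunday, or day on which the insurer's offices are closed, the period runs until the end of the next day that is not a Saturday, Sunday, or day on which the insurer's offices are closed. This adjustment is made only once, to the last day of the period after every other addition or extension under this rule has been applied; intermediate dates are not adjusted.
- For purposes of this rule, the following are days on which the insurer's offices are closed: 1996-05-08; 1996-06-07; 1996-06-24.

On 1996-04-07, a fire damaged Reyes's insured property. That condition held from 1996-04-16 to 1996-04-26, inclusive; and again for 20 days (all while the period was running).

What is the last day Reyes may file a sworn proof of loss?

90 days after 1996-04-07 is July 6, 1996.
From April 16, 1996 through April 26, 1996 inclusive is 11 days; tolling adds 11 days: July 6, 1996 + 11 days = July 17, 1996.
Tolling adds 20 days: July 17, 1996 + 20 days = August 6, 1996.
August 6, 1996 is a Tuesday and not a day on which the insurer's offices are closed, so no extension applies.

August 6, 1996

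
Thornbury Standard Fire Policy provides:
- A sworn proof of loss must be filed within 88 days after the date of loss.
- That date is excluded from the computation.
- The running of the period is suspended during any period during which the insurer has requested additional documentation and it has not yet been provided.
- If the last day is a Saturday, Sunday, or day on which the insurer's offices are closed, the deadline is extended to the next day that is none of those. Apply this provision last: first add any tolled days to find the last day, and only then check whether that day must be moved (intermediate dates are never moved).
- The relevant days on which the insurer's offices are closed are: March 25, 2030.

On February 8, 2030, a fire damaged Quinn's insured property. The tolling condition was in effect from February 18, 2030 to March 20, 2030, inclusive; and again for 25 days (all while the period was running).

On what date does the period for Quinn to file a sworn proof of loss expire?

July 2, 2030

88 days after February 8, 2030 is May 7, 2030.
From February 18, 2030 through March 20, 2030 inclusive is 31 days; tolling adds 31 days: May 7, 2030 + 31 days = June 7, 2030.
Tolling adds 25 days: June 7, 2030 + 25 days = July 2, 2030.
July 2, 2030 is a Tuesday and not a day on which the insurer's offices are closed, so no extension applies.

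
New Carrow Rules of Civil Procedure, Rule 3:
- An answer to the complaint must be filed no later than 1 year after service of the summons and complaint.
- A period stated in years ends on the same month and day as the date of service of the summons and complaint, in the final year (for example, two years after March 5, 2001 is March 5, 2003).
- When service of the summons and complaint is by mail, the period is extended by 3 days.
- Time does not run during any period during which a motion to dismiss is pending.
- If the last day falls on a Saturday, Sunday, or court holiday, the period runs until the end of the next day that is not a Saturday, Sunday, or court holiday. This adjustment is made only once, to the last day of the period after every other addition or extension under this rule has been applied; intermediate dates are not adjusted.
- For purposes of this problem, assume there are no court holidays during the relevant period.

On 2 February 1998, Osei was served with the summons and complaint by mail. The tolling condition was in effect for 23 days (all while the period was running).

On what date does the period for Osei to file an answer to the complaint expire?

March 1, 1999

1 year after 2 February 1998 is February 2, 1999.
Service was by mail, adding 3 days: February 2, 1999 + 3 days = February 5, 1999.
Tolling adds 23 days: February 5, 1999 + 23 days = February 28, 1999.
February 28, 1999 is Sunday. The next qualifying day is March 1, 1999.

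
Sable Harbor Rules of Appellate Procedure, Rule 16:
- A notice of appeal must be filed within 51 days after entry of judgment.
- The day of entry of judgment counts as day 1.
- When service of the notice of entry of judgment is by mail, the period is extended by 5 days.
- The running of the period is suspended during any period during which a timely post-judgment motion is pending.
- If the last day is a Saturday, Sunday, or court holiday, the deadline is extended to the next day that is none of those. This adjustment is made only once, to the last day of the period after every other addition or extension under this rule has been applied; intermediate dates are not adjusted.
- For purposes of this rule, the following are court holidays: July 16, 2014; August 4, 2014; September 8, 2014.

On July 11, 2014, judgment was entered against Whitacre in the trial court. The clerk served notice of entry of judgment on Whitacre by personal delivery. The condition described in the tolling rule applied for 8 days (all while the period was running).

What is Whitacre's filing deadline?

September 9, 2014

Counting July 11, 2014 as day 1, day 51 is August 30, 2014.
Service was not by mail, so no mail extension applies.
Tolling adds 8 days: August 30, 2014 + 8 days = September 7, 2014.
September 7, 2014 is Sunday; September 8, 2014 is a listed holiday. The next qualifying day is September 9, 2014.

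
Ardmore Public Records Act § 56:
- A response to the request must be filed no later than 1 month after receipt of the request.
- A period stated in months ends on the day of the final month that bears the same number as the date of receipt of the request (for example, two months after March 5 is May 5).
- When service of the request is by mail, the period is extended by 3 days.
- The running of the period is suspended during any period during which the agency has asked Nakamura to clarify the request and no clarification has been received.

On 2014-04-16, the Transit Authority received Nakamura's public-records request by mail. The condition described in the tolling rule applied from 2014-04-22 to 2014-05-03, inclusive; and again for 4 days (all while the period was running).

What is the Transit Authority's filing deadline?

1 month after 2014-04-16 is May 16, 2014.
Service was by mail, adding 3 days: May 16, 2014 + 3 days = May 19, 2014.
From April 22, 2014 through May 3, 2014 inclusive is 12 days; tolling adds 12 days: May 19, 2014 + 12 days = May 31, 2014.
Tolling adds 4 days: May 31, 2014 + 4 days = June 4, 2014.

June 4, 2014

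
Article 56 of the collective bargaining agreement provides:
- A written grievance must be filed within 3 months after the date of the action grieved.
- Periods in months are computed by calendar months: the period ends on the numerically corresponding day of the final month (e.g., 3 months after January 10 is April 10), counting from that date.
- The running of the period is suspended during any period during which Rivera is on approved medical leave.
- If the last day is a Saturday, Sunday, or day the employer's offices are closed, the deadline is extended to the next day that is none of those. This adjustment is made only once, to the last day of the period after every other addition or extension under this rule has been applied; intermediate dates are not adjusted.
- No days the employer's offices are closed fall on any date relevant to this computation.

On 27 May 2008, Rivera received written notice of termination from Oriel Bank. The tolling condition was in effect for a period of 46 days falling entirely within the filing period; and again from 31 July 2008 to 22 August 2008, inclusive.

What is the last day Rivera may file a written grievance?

3 months after 27 May 2008 is August 27, 2008.
Tolling adds 46 days: August 27, 2008 + 46 days = October 12, 2008.
From July 31, 2008 through August 22, 2008 inclusive is 23 days; tolling adds 23 days: October 12, 2008 + 23 days = November 4, 2008.
November 4, 2008 is a Tuesday and not a day the employer's offices are closed, so no extension applies.

November 4, 2008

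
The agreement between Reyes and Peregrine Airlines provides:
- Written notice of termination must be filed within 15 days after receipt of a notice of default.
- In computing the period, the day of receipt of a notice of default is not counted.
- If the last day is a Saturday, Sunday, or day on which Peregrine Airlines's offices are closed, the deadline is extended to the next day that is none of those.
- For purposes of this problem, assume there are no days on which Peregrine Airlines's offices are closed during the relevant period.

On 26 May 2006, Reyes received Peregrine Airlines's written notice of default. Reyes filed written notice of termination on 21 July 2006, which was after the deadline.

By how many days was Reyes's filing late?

39 days

15 days after 26 May 2006 is June 10, 2006.
June 10, 2006 is Saturday; June 11, 2006 is Sunday. The next qualifying day is June 12, 2006.
The deadline is June 12, 2006; from June 12, 2006 to July 21, 2006 is 39 days.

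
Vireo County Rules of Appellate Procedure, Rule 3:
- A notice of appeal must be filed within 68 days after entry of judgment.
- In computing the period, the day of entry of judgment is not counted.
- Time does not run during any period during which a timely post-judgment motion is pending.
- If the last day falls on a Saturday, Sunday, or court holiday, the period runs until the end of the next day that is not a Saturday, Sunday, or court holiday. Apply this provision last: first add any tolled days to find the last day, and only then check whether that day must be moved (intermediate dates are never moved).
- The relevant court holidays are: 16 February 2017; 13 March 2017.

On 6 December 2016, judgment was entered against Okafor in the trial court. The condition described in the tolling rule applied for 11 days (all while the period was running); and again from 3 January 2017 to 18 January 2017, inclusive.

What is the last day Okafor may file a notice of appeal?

68 days after 6 December 2016 is February 12, 2017.
Tolling adds 11 days: February 12, 2017 + 11 days = February 23, 2017.
From January 3, 2017 through January 18, 2017 inclusive is 16 days; tolling adds 16 days: February 23, 2017 + 16 days = March 11, 2017.
March 11, 2017 is Saturday; March 12, 2017 is Sunday; March 13, 2017 is a listed holiday. The next qualifying day is March 14, 2017.

March 14, 2017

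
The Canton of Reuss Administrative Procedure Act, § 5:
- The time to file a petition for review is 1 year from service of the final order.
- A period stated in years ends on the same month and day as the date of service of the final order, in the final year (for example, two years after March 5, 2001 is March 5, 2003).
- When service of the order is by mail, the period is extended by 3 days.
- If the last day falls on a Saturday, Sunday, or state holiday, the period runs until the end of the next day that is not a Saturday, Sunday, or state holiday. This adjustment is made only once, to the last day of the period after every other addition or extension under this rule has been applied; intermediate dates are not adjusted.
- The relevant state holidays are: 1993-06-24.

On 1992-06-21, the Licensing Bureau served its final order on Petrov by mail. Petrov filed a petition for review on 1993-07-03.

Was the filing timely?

No

1 year after 1992-06-21 is June 21, 1993.
Service was by mail, adding 3 days: June 21, 1993 + 3 days = June 24, 1993.
June 24, 1993 is a listed holiday. The next qualifying day is June 25, 1993.
The deadline is June 25, 1993; the filing on July 3, 1993 is after that date.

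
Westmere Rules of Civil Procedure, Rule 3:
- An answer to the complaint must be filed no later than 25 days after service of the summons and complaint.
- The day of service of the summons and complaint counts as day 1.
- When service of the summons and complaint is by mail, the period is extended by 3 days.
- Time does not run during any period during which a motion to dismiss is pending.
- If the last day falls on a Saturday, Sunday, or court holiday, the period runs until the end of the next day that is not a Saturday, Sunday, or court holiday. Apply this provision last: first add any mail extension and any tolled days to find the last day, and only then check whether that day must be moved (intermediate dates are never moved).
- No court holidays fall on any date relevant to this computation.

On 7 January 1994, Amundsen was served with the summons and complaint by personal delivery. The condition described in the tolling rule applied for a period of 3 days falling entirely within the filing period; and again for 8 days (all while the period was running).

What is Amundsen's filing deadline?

February 11, 1994

Counting 7 January 1994 as day 1, day 25 is January 31, 1994.
Service was not by mail, so no mail extension applies.
Tolling adds 3 days: January 31, 1994 + 3 days = February 3, 1994.
Tolling adds 8 days: February 3, 1994 + 8 days = February 11, 1994.
February 11, 1994 is a Friday and not a court holiday, so no extension applies.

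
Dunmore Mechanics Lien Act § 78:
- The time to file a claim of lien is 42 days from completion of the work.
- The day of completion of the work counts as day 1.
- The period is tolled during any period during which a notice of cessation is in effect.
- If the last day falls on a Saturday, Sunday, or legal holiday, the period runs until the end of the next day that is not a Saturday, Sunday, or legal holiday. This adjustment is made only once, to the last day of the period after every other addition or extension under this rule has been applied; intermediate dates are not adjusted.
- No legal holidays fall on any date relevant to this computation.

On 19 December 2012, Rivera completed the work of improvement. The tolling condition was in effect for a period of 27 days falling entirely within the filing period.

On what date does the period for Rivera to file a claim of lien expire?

February 25, 2013

Counting 19 December 2012 as day 1, day 42 is January 29, 2013.
Tolling adds 27 days: January 29, 2013 + 27 days = February 25, 2013.
February 25, 2013 is a Monday and not a legal holiday, so no extension applies.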